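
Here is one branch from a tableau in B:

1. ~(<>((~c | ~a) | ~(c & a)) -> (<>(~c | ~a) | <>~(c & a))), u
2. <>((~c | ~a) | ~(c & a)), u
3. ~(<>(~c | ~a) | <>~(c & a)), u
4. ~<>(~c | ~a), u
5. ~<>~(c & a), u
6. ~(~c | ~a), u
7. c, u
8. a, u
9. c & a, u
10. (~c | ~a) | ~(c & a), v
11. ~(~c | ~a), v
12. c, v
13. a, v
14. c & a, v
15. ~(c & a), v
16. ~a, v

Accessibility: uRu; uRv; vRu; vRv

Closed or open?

Closed

Both a and ~a appear at v.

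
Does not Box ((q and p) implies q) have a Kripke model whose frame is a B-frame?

1. not Box ((q and p) implies q), u
2. not ((q and p) implies q), v
3. q and p, v
4. not q, v
5. q, v
6. p, v
Accessibility: uRu, uRv, vRu, vRv
Branch closes: q and not q both at v.
Every branch closes; the branch above is one of them.

Unsatisfiable (every branch closes)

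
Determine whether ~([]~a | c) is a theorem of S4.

Invalid (countermodel exists)

Tableau for the negation []~a | c:
1. []~a | c, 0
2. c, 0   [|-rule on 1 (branches; this branch)]
Accessibility: 0R0
The negation has an open branch (countermodel exists).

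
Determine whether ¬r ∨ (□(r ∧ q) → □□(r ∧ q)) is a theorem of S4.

Yes, valid

Tableau for the negation ¬(¬r ∨ (□(r ∧ q) → □□(r ∧ q))):
1. ¬(¬r ∨ (□(r ∧ q) → □□(r ∧ q))), w0
2. r, w0
3. ¬(□(r ∧ q) → □□(r ∧ q)), w0
4. □(r ∧ q), w0
5. ¬□□(r ∧ q), w0
6. r ∧ q, w0
7. q, w0
8. ¬□(r ∧ q), w1
9. r ∧ q, w1
10. r, w1
11. q, w1
12. ¬(r ∧ q), w2
13. r ∧ q, w2
14. r, w2
15. q, w2
16. ¬q, w2
Accessibility: w0Rw0, w0Rw1, w0Rw2, w1Rw1, w1Rw2, w2Rw2
Branch closes: q and ¬q both at w2.
All branches of the negation close; one closing branch shown above.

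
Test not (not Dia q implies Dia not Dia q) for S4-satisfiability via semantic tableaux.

1. not (not Dia q implies Dia not Dia q), u
2. not Dia q, u   [neg-implies-rule on 1]
3. not Dia not Dia q, u   [neg-implies-rule on 1]
4. not q, u   [neg-Dia-rule on 2 via uRu]
5. Dia q, u   [neg-Dia-rule on 3 via uRu]
6. q, v   [Dia-rule on 5: fresh world v, uRv]
7. not q, v   [neg-Dia-rule on 2 via uRv]
Accessibility: uRu, uRv, vRv
Branch closes: q and not q both at v.
Every branch closes; the branch above is one of them.

No, unsatisfiable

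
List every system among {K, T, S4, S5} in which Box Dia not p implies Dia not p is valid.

T, S4, S5

T-tableau for the negation not (Box Dia not p implies Dia not p):
1. not (Box Dia not p implies Dia not p), w0
2. Box Dia not p, w0
3. not Dia not p, w0
4. Dia not p, w0
5. p, w0
6. not p, w1
7. Dia not p, w1
8. p, w1
Accessibility: w0Rw0, w0Rw1, w1Rw1
Branch closes: p and not p both at w1.
Every branch closes (one shown): valid in T, hence also in S4, S5 (every theorem of T is a theorem of S4 and S5).
K-tableau for the negation not (Box Dia not p implies Dia not p):
1. not (Box Dia not p implies Dia not p), w0
2. Box Dia not p, w0
3. not Dia not p, w0
Complete open branch: countermodel on a K-frame, so not valid in K.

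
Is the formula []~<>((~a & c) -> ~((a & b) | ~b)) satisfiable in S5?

1. []~<>((~a & c) -> ~((a & b) | ~b)), u
2. ~<>((~a & c) -> ~((a & b) | ~b)), u
3. ~((~a & c) -> ~((a & b) | ~b)), u
4. ~a & c, u
5. (a & b) | ~b, u
6. ~a, u
7. c, u
8. ~b, u
Accessibility: uRu

Satisfiable (open branch found)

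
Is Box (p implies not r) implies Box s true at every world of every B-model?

Tableau for the negation not (Box (p implies not r) implies Box s):
1. not (Box (p implies not r) implies Box s), u
2. Box (p implies not r), u   [neg-implies-rule on 1]
3. not Box s, u   [neg-implies-rule on 1]
4. p implies not r, u   [Box-rule on 2 via uRu]
5. not r, u   [implies-rule on 4 (branches; this branch)]
6. not s, v   [neg-Box-rule on 3: fresh world v, uRv]
7. p implies not r, v   [Box-rule on 2 via uRv]
8. not r, v   [implies-rule on 7 (branches; this branch)]
Accessibility: uRu, uRv, vRu, vRv
The negation has an open branch (countermodel exists).

Not valid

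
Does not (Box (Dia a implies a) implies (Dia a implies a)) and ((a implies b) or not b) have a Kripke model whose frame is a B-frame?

1. not (Box (Dia a implies a) implies (Dia a implies a)) and ((a implies b) or not b), 0
2. not (Box (Dia a implies a) implies (Dia a implies a)), 0   [and-rule on 1]
3. (a implies b) or not b, 0   [and-rule on 1]
4. Box (Dia a implies a), 0   [neg-implies-rule on 2]
5. not (Dia a implies a), 0   [neg-implies-rule on 2]
6. Dia a, 0   [neg-implies-rule on 5]
7. not a, 0   [neg-implies-rule on 5]
8. Dia a implies a, 0   [Box-rule on 4 via 0R0]
9. a implies b, 0   [or-rule on 3 (branches; this branch)]
10. not Dia a, 0   [implies-rule on 8 (branches; this branch)]
11. b, 0   [implies-rule on 9 (branches; this branch)]
12. a, 1   [Dia-rule on 6: fresh world 1, 0R1]
13. Dia a implies a, 1   [Box-rule on 4 via 0R1]
14. not a, 1   [neg-Dia-rule on 10 via 0R1]
Accessibility: 0R0, 0R1, 1R0, 1R1
Branch closes: a and not a both at 1.
(One branch shown.) All branches close.

Unsatisfiable (every branch closes)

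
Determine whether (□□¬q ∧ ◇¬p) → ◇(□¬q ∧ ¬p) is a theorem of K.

Yes, valid

Tableau for the negation ¬((□□¬q ∧ ◇¬p) → ◇(□¬q ∧ ¬p)):
1. ¬((□□¬q ∧ ◇¬p) → ◇(□¬q ∧ ¬p)), w0
2. □□¬q ∧ ◇¬p, w0
3. ¬◇(□¬q ∧ ¬p), w0
4. □□¬q, w0
5. ◇¬p, w0
6. ¬p, w1
7. ¬(□¬q ∧ ¬p), w1
8. □¬q, w1
9. ¬□¬q, w1
10. q, w2
11. ¬q, w2
Accessibility: w0Rw1, w1Rw2
Branch closes: q and ¬q both at w2.
All branches of the negation close; one closing branch shown above.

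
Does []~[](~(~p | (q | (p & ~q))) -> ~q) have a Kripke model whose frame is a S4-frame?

No, unsatisfiable

1. []~[](~(~p | (q | (p & ~q))) -> ~q), w0
2. ~[](~(~p | (q | (p & ~q))) -> ~q), w0
3. ~(~(~p | (q | (p & ~q))) -> ~q), w1
4. ~(~p | (q | (p & ~q))), w1
5. q, w1
6. p, w1
7. ~(q | (p & ~q)), w1
8. ~q, w1
9. ~(p & ~q), w1
Accessibility: w0Rw0, w0Rw1, w1Rw1
Branch closes: q and ~q both at w1.
Every branch closes; the branch above is one of them.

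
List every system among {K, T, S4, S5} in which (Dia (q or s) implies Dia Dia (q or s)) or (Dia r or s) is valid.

T, S4, S5

T-tableau for the negation not ((Dia (q or s) implies Dia Dia (q or s)) or (Dia r or s)):
1. not ((Dia (q or s) implies Dia Dia (q or s)) or (Dia r or s)), 0
2. not (Dia (q or s) implies Dia Dia (q or s)), 0
3. not (Dia r or s), 0
4. Dia (q or s), 0
5. not Dia Dia (q or s), 0
6. not Dia r, 0
7. not s, 0
8. not Dia (q or s), 0
9. not r, 0
10. not (q or s), 0
11. not q, 0
12. q or s, 1
13. not Dia (q or s), 1
14. not r, 1
15. not (q or s), 1
16. not q, 1
17. not s, 1
18. s, 1
Accessibility: 0R0, 0R1, 1R1
Branch closes: s and not s both at 1.
Every branch closes (one shown): valid in T, hence also in S4, S5 (every theorem of T is a theorem of S4 and S5).
K-tableau for the negation not ((Dia (q or s) implies Dia Dia (q or s)) or (Dia r or s)):
1. not ((Dia (q or s) implies Dia Dia (q or s)) or (Dia r or s)), 0
2. not (Dia (q or s) implies Dia Dia (q or s)), 0
3. not (Dia r or s), 0
4. Dia (q or s), 0
5. not Dia Dia (q or s), 0
6. not Dia r, 0
7. not s, 0
8. q or s, 1
9. not Dia (q or s), 1
10. not r, 1
11. s, 1
Accessibility: 0R1
Complete open branch: countermodel on a K-frame, so not valid in K.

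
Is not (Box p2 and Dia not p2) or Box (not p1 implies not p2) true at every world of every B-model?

Tableau for the negation not (not (Box p2 and Dia not p2) or Box (not p1 implies not p2)):
1. not (not (Box p2 and Dia not p2) or Box (not p1 implies not p2)), w0
2. Box p2 and Dia not p2, w0
3. not Box (not p1 implies not p2), w0
4. Box p2, w0
5. Dia not p2, w0
6. p2, w0
7. not (not p1 implies not p2), w1
8. not p1, w1
9. p2, w1
10. not p2, w2
11. p2, w2
Accessibility: w0Rw0, w0Rw1, w0Rw2, w1Rw0, w1Rw1, w2Rw0, w2Rw2
Branch closes: p2 and not p2 both at w2.
All branches of the negation close; one closing branch shown above.

Yes, valid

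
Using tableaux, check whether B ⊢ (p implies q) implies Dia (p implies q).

Tableau for the negation not ((p implies q) implies Dia (p implies q)):
1. not ((p implies q) implies Dia (p implies q)), 0
2. p implies q, 0
3. not Dia (p implies q), 0
4. not (p implies q), 0
5. p, 0
6. not q, 0
7. q, 0
Accessibility: 0R0
Branch closes: q and not q both at 0.
Every branch of the negation's tableau closes; the branch above is one of them.

Valid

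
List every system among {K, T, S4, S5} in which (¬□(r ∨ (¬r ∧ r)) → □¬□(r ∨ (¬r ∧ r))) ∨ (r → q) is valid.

S5-tableau for the negation ¬((¬□(r ∨ (¬r ∧ r)) → □¬□(r ∨ (¬r ∧ r))) ∨ (r → q)):
1. ¬((¬□(r ∨ (¬r ∧ r)) → □¬□(r ∨ (¬r ∧ r))) ∨ (r → q)), 0
2. ¬(¬□(r ∨ (¬r ∧ r)) → □¬□(r ∨ (¬r ∧ r))), 0   [¬∨-rule on 1]
3. ¬(r → q), 0   [¬∨-rule on 1]
4. ¬□(r ∨ (¬r ∧ r)), 0   [¬→-rule on 2]
5. ¬□¬□(r ∨ (¬r ∧ r)), 0   [¬→-rule on 2]
6. r, 0   [¬→-rule on 3]
7. ¬q, 0   [¬→-rule on 3]
8. ¬(r ∨ (¬r ∧ r)), 1   [¬□-rule on 4: fresh world 1, 0R1]
9. ¬r, 1   [¬∨-rule on 8]
10. ¬(¬r ∧ r), 1   [¬∨-rule on 8]
11. □(r ∨ (¬r ∧ r)), 2   [¬□-rule on 5: fresh world 2, 0R2]
12. r ∨ (¬r ∧ r), 0   [□-rule on 11 via 2R0]
13. r ∨ (¬r ∧ r), 1   [□-rule on 11 via 2R1]
14. r ∨ (¬r ∧ r), 2   [□-rule on 11 via 2R2]
15. ¬r ∧ r, 1   [∨-rule on 13 (branches; this branch)]
16. r, 1   [∧-rule on 15]
Accessibility: 0R0, 0R1, 0R2, 1R0, 1R1, 1R2, 2R0, 2R1, 2R2
Branch closes: r and ¬r both at 1.
Every branch closes (one shown): valid in S5.
S4-tableau for the negation ¬((¬□(r ∨ (¬r ∧ r)) → □¬□(r ∨ (¬r ∧ r))) ∨ (r → q)):
1. ¬((¬□(r ∨ (¬r ∧ r)) → □¬□(r ∨ (¬r ∧ r))) ∨ (r → q)), 0
2. ¬(¬□(r ∨ (¬r ∧ r)) → □¬□(r ∨ (¬r ∧ r))), 0   [¬∨-rule on 1]
3. ¬(r → q), 0   [¬∨-rule on 1]
4. ¬□(r ∨ (¬r ∧ r)), 0   [¬→-rule on 2]
5. ¬□¬□(r ∨ (¬r ∧ r)), 0   [¬→-rule on 2]
6. r, 0   [¬→-rule on 3]
7. ¬q, 0   [¬→-rule on 3]
8. ¬(r ∨ (¬r ∧ r)), 1   [¬□-rule on 4: fresh world 1, 0R1]
9. ¬r, 1   [¬∨-rule on 8]
10. ¬(¬r ∧ r), 1   [¬∨-rule on 8]
11. □(r ∨ (¬r ∧ r)), 2   [¬□-rule on 5: fresh world 2, 0R2]
12. r ∨ (¬r ∧ r), 2   [□-rule on 11 via 2R2]
13. r, 2   [∨-rule on 12 (branches; this branch)]
Accessibility: 0R0, 0R1, 0R2, 1R1, 2R2
Complete open branch: countermodel on an S4-frame, so not valid in S4, nor in K, T (the same frame is also a K-frame and a T-frame).

S5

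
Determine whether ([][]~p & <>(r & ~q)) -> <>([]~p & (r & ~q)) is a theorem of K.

Yes, valid

Tableau for the negation ~(([][]~p & <>(r & ~q)) -> <>([]~p & (r & ~q))):
1. ~(([][]~p & <>(r & ~q)) -> <>([]~p & (r & ~q))), w0
2. [][]~p & <>(r & ~q), w0
3. ~<>([]~p & (r & ~q)), w0
4. [][]~p, w0
5. <>(r & ~q), w0
6. r & ~q, w1
7. r, w1
8. ~q, w1
9. ~([]~p & (r & ~q)), w1
10. []~p, w1
11. ~[]~p, w1
12. p, w2
13. ~p, w2
Accessibility: w0Rw1, w1Rw2
Branch closes: p and ~p both at w2.
Every branch of the negation's tableau closes; the branch above is one of them.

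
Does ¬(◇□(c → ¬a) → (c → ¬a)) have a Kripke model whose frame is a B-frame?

Unsatisfiable

1. ¬(◇□(c → ¬a) → (c → ¬a)), 0
2. ◇□(c → ¬a), 0
3. ¬(c → ¬a), 0
4. c, 0
5. a, 0
6. □(c → ¬a), 1
7. c → ¬a, 0
8. c → ¬a, 1
9. ¬a, 0
Accessibility: 0R0, 0R1, 1R0, 1R1
Branch closes: a and ¬a both at 0.
All branches of the tableau close; one closing branch shown above.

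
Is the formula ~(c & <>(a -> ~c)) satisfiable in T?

Yes, satisfiable

1. ~(c & <>(a -> ~c)), u
2. ~<>(a -> ~c), u
3. ~(a -> ~c), u
4. a, u
5. c, u
Accessibility: uRu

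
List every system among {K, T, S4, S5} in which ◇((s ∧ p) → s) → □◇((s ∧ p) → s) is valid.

K-tableau for the negation ¬(◇((s ∧ p) → s) → □◇((s ∧ p) → s)):
1. ¬(◇((s ∧ p) → s) → □◇((s ∧ p) → s)), 0
2. ◇((s ∧ p) → s), 0   [¬→-rule on 1]
3. ¬□◇((s ∧ p) → s), 0   [¬→-rule on 1]
4. (s ∧ p) → s, 1   [◇-rule on 2: fresh world 1, 0R1]
5. s, 1   [→-rule on 4 (branches; this branch)]
6. ¬◇((s ∧ p) → s), 2   [¬□-rule on 3: fresh world 2, 0R2]
Accessibility: 0R1, 0R2
Complete open branch: countermodel on a K-frame, so not valid in K.
T-tableau for the negation ¬(◇((s ∧ p) → s) → □◇((s ∧ p) → s)):
1. ¬(◇((s ∧ p) → s) → □◇((s ∧ p) → s)), 0
2. ◇((s ∧ p) → s), 0   [¬→-rule on 1]
3. ¬□◇((s ∧ p) → s), 0   [¬→-rule on 1]
4. (s ∧ p) → s, 1   [◇-rule on 2: fresh world 1, 0R1]
5. ¬(s ∧ p), 1   [→-rule on 4 (branches; this branch)]
6. ¬p, 1   [¬∧-rule on 5 (branches; this branch)]
7. ¬◇((s ∧ p) → s), 2   [¬□-rule on 3: fresh world 2, 0R2]
8. ¬((s ∧ p) → s), 2   [¬◇-rule on 7 via 2R2]
9. s ∧ p, 2   [¬→-rule on 8]
10. ¬s, 2   [¬→-rule on 8]
11. s, 2   [∧-rule on 9]
12. p, 2   [∧-rule on 9]
Accessibility: 0R0, 0R1, 0R2, 1R1, 2R2
Branch closes: s and ¬s both at 2.
Every branch closes (one shown): valid in T, hence also in S4, S5 (every theorem of T is a theorem of S4 and S5).

T, S4, S5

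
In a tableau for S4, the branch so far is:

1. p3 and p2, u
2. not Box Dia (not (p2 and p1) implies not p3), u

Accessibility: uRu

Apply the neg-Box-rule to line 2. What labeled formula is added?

a fresh world v with uRv, and not Dia (not (p2 and p1) implies not p3) at v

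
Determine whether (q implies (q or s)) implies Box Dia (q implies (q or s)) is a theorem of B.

Yes, valid

Tableau for the negation not ((q implies (q or s)) implies Box Dia (q implies (q or s))):
1. not ((q implies (q or s)) implies Box Dia (q implies (q or s))), u
2. q implies (q or s), u
3. not Box Dia (q implies (q or s)), u
4. q or s, u
5. s, u
6. not Dia (q implies (q or s)), v
7. not (q implies (q or s)), u
8. q, u
9. not (q or s), u
10. not q, u
11. not s, u
Accessibility: uRu, uRv, vRu, vRv
Branch closes: q and not q both at u.
Every branch of the negation's tableau closes; the branch above is one of them.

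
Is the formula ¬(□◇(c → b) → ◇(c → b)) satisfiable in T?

Unsatisfiable

1. ¬(□◇(c → b) → ◇(c → b)), 0
2. □◇(c → b), 0   [¬→-rule on 1]
3. ¬◇(c → b), 0   [¬→-rule on 1]
4. ◇(c → b), 0   [□-rule on 2 via 0R0]
5. ¬(c → b), 0   [¬◇-rule on 3 via 0R0]
6. c, 0   [¬→-rule on 5]
7. ¬b, 0   [¬→-rule on 5]
8. c → b, 1   [◇-rule on 4: fresh world 1, 0R1]
9. ◇(c → b), 1   [□-rule on 2 via 0R1]
10. ¬(c → b), 1   [¬◇-rule on 3 via 0R1]
11. c, 1   [¬→-rule on 10]
12. ¬b, 1   [¬→-rule on 10]
13. b, 1   [→-rule on 8 (branches; this branch)]
Accessibility: 0R0, 0R1, 1R1
Branch closes: b and ¬b both at 1.
(One branch shown.) All branches close.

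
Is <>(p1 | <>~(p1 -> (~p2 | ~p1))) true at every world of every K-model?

Tableau for the negation ~<>(p1 | <>~(p1 -> (~p2 | ~p1))):
1. ~<>(p1 | <>~(p1 -> (~p2 | ~p1))), w0
The negation has an open branch (countermodel exists).

No, not valid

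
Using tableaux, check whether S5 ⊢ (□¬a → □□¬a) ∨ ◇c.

Yes, valid

Tableau for the negation ¬((□¬a → □□¬a) ∨ ◇c):
1. ¬((□¬a → □□¬a) ∨ ◇c), 0
2. ¬(□¬a → □□¬a), 0
3. ¬◇c, 0
4. □¬a, 0
5. ¬□□¬a, 0
6. ¬c, 0
7. ¬a, 0
8. ¬□¬a, 1
9. ¬c, 1
10. ¬a, 1
11. a, 2
12. ¬c, 2
13. ¬a, 2
Accessibility: 0R0, 0R1, 0R2, 1R0, 1R1, 1R2, 2R0, 2R1, 2R2
Branch closes: a and ¬a both at 2.
All branches of the negation close; one closing branch shown above.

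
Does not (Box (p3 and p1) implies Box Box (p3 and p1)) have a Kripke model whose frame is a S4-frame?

1. not (Box (p3 and p1) implies Box Box (p3 and p1)), 0
2. Box (p3 and p1), 0
3. not Box Box (p3 and p1), 0
4. p3 and p1, 0
5. p3, 0
6. p1, 0
7. not Box (p3 and p1), 1
8. p3 and p1, 1
9. p3, 1
10. p1, 1
11. not (p3 and p1), 2
12. p3 and p1, 2
13. p3, 2
14. p1, 2
15. not p1, 2
Accessibility: 0R0, 0R1, 0R2, 1R1, 1R2, 2R2
Branch closes: p1 and not p1 both at 2.
(One branch shown.) All branches close.

Unsatisfiable (every branch closes)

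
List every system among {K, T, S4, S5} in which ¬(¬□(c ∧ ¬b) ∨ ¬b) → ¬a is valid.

T, S4, S5

T-tableau for the negation ¬(¬(¬□(c ∧ ¬b) ∨ ¬b) → ¬a):
1. ¬(¬(¬□(c ∧ ¬b) ∨ ¬b) → ¬a), 0
2. ¬(¬□(c ∧ ¬b) ∨ ¬b), 0
3. a, 0
4. □(c ∧ ¬b), 0
5. b, 0
6. c ∧ ¬b, 0
7. c, 0
8. ¬b, 0
Accessibility: 0R0
Branch closes: b and ¬b both at 0.
Every branch closes (one shown): valid in T, hence also in S4, S5 (every theorem of T is a theorem of S4 and S5).
K-tableau for the negation ¬(¬(¬□(c ∧ ¬b) ∨ ¬b) → ¬a):
1. ¬(¬(¬□(c ∧ ¬b) ∨ ¬b) → ¬a), 0
2. ¬(¬□(c ∧ ¬b) ∨ ¬b), 0
3. a, 0
4. □(c ∧ ¬b), 0
5. b, 0
Complete open branch: countermodel on a K-frame, so not valid in K.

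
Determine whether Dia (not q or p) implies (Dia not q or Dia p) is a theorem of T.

Tableau for the negation not (Dia (not q or p) implies (Dia not q or Dia p)):
1. not (Dia (not q or p) implies (Dia not q or Dia p)), w0
2. Dia (not q or p), w0
3. not (Dia not q or Dia p), w0
4. not Dia not q, w0
5. not Dia p, w0
6. q, w0
7. not p, w0
8. not q or p, w1
9. q, w1
10. not p, w1
11. p, w1
Accessibility: w0Rw0, w0Rw1, w1Rw1
Branch closes: p and not p both at w1.
All branches of the negation close; one closing branch shown above.

Valid in T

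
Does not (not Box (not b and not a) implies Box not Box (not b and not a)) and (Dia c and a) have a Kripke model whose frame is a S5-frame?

1. not (not Box (not b and not a) implies Box not Box (not b and not a)) and (Dia c and a), u
2. not (not Box (not b and not a) implies Box not Box (not b and not a)), u
3. Dia c and a, u
4. not Box (not b and not a), u
5. not Box not Box (not b and not a), u
6. Dia c, u
7. a, u
8. not (not b and not a), v
9. a, v
10. Box (not b and not a), w
11. not b and not a, u
12. not b, u
13. not a, u
Accessibility: uRu, uRv, uRw, vRu, vRv, vRw, wRu, wRv, wRw
Branch closes: a and not a both at u.
(One branch shown.) All branches close.

No, unsatisfiable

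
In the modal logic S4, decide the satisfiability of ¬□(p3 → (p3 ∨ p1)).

Unsatisfiable (every branch closes)

1. ¬□(p3 → (p3 ∨ p1)), w0
2. ¬(p3 → (p3 ∨ p1)), w1   [¬□-rule on 1: fresh world w1, w0Rw1]
3. p3, w1   [¬→-rule on 2]
4. ¬(p3 ∨ p1), w1   [¬→-rule on 2]
5. ¬p3, w1   [¬∨-rule on 4]
6. ¬p1, w1   [¬∨-rule on 4]
Accessibility: w0Rw0, w0Rw1, w1Rw1
Branch closes: p3 and ¬p3 both at w1.
(One branch shown.) All branches close.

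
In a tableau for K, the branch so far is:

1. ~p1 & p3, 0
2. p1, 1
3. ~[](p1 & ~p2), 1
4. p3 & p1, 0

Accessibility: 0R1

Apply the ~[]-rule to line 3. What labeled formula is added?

a fresh world 2 with 1R2, and ~(p1 & ~p2) at 2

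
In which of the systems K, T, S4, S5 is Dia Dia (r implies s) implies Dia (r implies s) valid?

T-tableau for the negation not (Dia Dia (r implies s) implies Dia (r implies s)):
1. not (Dia Dia (r implies s) implies Dia (r implies s)), w0
2. Dia Dia (r implies s), w0   [neg-implies-rule on 1]
3. not Dia (r implies s), w0   [neg-implies-rule on 1]
4. not (r implies s), w0   [neg-Dia-rule on 3 via w0Rw0]
5. r, w0   [neg-implies-rule on 4]
6. not s, w0   [neg-implies-rule on 4]
7. Dia (r implies s), w1   [Dia-rule on 2: fresh world w1, w0Rw1]
8. not (r implies s), w1   [neg-Dia-rule on 3 via w0Rw1]
9. r, w1   [neg-implies-rule on 8]
10. not s, w1   [neg-implies-rule on 8]
11. r implies s, w2   [Dia-rule on 7: fresh world w2, w1Rw2]
12. s, w2   [implies-rule on 11 (branches; this branch)]
Accessibility: w0Rw0, w0Rw1, w1Rw1, w1Rw2, w2Rw2
Complete open branch: countermodel on a T-frame, so not valid in T, nor in K (the same frame is also a K-frame).
S4-tableau for the negation not (Dia Dia (r implies s) implies Dia (r implies s)):
1. not (Dia Dia (r implies s) implies Dia (r implies s)), w0
2. Dia Dia (r implies s), w0   [neg-implies-rule on 1]
3. not Dia (r implies s), w0   [neg-implies-rule on 1]
4. not (r implies s), w0   [neg-Dia-rule on 3 via w0Rw0]
5. r, w0   [neg-implies-rule on 4]
6. not s, w0   [neg-implies-rule on 4]
7. Dia (r implies s), w1   [Dia-rule on 2: fresh world w1, w0Rw1]
8. not (r implies s), w1   [neg-Dia-rule on 3 via w0Rw1]
9. r, w1   [neg-implies-rule on 8]
10. not s, w1   [neg-implies-rule on 8]
11. r implies s, w2   [Dia-rule on 7: fresh world w2, w1Rw2]
12. not (r implies s), w2   [neg-Dia-rule on 3 via w0Rw2]
13. r, w2   [neg-implies-rule on 12]
14. not s, w2   [neg-implies-rule on 12]
15. s, w2   [implies-rule on 11 (branches; this branch)]
Accessibility: w0Rw0, w0Rw1, w0Rw2, w1Rw1, w1Rw2, w2Rw2
Branch closes: s and not s both at w2.
Every branch closes (one shown): valid in S4, hence also in S5 (every theorem of S4 is a theorem of S5).

S4, S5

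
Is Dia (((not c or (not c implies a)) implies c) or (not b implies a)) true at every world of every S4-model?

No, not valid

Tableau for the negation not Dia (((not c or (not c implies a)) implies c) or (not b implies a)):
1. not Dia (((not c or (not c implies a)) implies c) or (not b implies a)), u
2. not (((not c or (not c implies a)) implies c) or (not b implies a)), u
3. not ((not c or (not c implies a)) implies c), u
4. not (not b implies a), u
5. not c or (not c implies a), u
6. not c, u
7. not b, u
8. not a, u
Accessibility: uRu
The negation has an open branch (countermodel exists).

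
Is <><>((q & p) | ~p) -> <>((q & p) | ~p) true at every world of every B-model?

Not valid

Tableau for the negation ~(<><>((q & p) | ~p) -> <>((q & p) | ~p)):
1. ~(<><>((q & p) | ~p) -> <>((q & p) | ~p)), w0
2. <><>((q & p) | ~p), w0
3. ~<>((q & p) | ~p), w0
4. ~((q & p) | ~p), w0
5. ~(q & p), w0
6. p, w0
7. ~q, w0
8. <>((q & p) | ~p), w1
9. ~((q & p) | ~p), w1
10. ~(q & p), w1
11. p, w1
12. ~q, w1
13. (q & p) | ~p, w2
14. ~p, w2
Accessibility: w0Rw0, w0Rw1, w1Rw0, w1Rw1, w1Rw2, w2Rw1, w2Rw2
The negation has an open branch (countermodel exists).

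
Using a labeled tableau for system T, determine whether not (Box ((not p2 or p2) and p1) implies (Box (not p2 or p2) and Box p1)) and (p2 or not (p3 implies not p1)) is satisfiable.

No, unsatisfiable

1. not (Box ((not p2 or p2) and p1) implies (Box (not p2 or p2) and Box p1)) and (p2 or not (p3 implies not p1)), u
2. not (Box ((not p2 or p2) and p1) implies (Box (not p2 or p2) and Box p1)), u
3. p2 or not (p3 implies not p1), u
4. Box ((not p2 or p2) and p1), u
5. not (Box (not p2 or p2) and Box p1), u
6. (not p2 or p2) and p1, u
7. not p2 or p2, u
8. p1, u
9. not (p3 implies not p1), u
10. p3, u
11. not Box p1, u
12. p2, u
13. not p1, v
14. (not p2 or p2) and p1, v
15. not p2 or p2, v
16. p1, v
Accessibility: uRu, uRv, vRv
Branch closes: p1 and not p1 both at v.
Every branch closes; the branch above is one of them.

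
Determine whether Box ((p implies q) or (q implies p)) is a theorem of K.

Tableau for the negation not Box ((p implies q) or (q implies p)):
1. not Box ((p implies q) or (q implies p)), 0
2. not ((p implies q) or (q implies p)), 1
3. not (p implies q), 1
4. not (q implies p), 1
5. p, 1
6. not q, 1
7. q, 1
8. not p, 1
Accessibility: 0R1
Branch closes: q and not q both at 1.
All branches of the negation close; one closing branch shown above.

Valid in K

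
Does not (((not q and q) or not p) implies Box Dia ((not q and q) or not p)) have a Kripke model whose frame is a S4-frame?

1. not (((not q and q) or not p) implies Box Dia ((not q and q) or not p)), w0
2. (not q and q) or not p, w0   [neg-implies-rule on 1]
3. not Box Dia ((not q and q) or not p), w0   [neg-implies-rule on 1]
4. not p, w0   [or-rule on 2 (branches; this branch)]
5. not Dia ((not q and q) or not p), w1   [neg-Box-rule on 3: fresh world w1, w0Rw1]
6. not ((not q and q) or not p), w1   [neg-Dia-rule on 5 via w1Rw1]
7. not (not q and q), w1   [neg-or-rule on 6]
8. p, w1   [neg-or-rule on 6]
9. not q, w1   [neg-and-rule on 7 (branches; this branch)]
Accessibility: w0Rw0, w0Rw1, w1Rw1

Yes, satisfiable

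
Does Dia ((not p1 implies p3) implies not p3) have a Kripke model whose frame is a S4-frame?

Satisfiable

1. Dia ((not p1 implies p3) implies not p3), w0
2. (not p1 implies p3) implies not p3, w1
3. not p3, w1
Accessibility: w0Rw0, w0Rw1, w1Rw1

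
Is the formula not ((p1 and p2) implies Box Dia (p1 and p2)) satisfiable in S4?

Satisfiable (open branch found)

1. not ((p1 and p2) implies Box Dia (p1 and p2)), w0
2. p1 and p2, w0
3. not Box Dia (p1 and p2), w0
4. p1, w0
5. p2, w0
6. not Dia (p1 and p2), w1
7. not (p1 and p2), w1
8. not p2, w1
Accessibility: w0Rw0, w0Rw1, w1Rw1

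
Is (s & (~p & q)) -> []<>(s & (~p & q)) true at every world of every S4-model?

Tableau for the negation ~((s & (~p & q)) -> []<>(s & (~p & q))):
1. ~((s & (~p & q)) -> []<>(s & (~p & q))), u
2. s & (~p & q), u
3. ~[]<>(s & (~p & q)), u
4. s, u
5. ~p & q, u
6. ~p, u
7. q, u
8. ~<>(s & (~p & q)), v
9. ~(s & (~p & q)), v
10. ~(~p & q), v
11. ~q, v
Accessibility: uRu, uRv, vRv
The negation has an open branch (countermodel exists).

Not valid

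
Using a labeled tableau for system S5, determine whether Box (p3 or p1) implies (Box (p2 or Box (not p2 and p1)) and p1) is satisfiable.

Yes, satisfiable

1. Box (p3 or p1) implies (Box (p2 or Box (not p2 and p1)) and p1), u
2. Box (p2 or Box (not p2 and p1)) and p1, u   [implies-rule on 1 (branches; this branch)]
3. Box (p2 or Box (not p2 and p1)), u   [and-rule on 2]
4. p1, u   [and-rule on 2]
5. p2 or Box (not p2 and p1), u   [Box-rule on 3 via uRu]
6. Box (not p2 and p1), u   [or-rule on 5 (branches; this branch)]
7. not p2 and p1, u   [Box-rule on 6 via uRu]
8. not p2, u   [and-rule on 7]
Accessibility: uRu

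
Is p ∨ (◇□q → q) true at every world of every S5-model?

Valid in S5

Tableau for the negation ¬(p ∨ (◇□q → q)):
1. ¬(p ∨ (◇□q → q)), w0
2. ¬p, w0   [¬∨-rule on 1]
3. ¬(◇□q → q), w0   [¬∨-rule on 1]
4. ◇□q, w0   [¬→-rule on 3]
5. ¬q, w0   [¬→-rule on 3]
6. □q, w1   [◇-rule on 4: fresh world w1, w0Rw1]
7. q, w0   [□-rule on 6 via w1Rw0]
Accessibility: w0Rw0, w0Rw1, w1Rw0, w1Rw1
Branch closes: q and ¬q both at w0.
All branches of the negation close; one closing branch shown above.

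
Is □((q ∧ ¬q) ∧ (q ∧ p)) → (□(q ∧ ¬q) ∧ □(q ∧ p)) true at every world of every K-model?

Valid

Tableau for the negation ¬(□((q ∧ ¬q) ∧ (q ∧ p)) → (□(q ∧ ¬q) ∧ □(q ∧ p))):
1. ¬(□((q ∧ ¬q) ∧ (q ∧ p)) → (□(q ∧ ¬q) ∧ □(q ∧ p))), 0
2. □((q ∧ ¬q) ∧ (q ∧ p)), 0
3. ¬(□(q ∧ ¬q) ∧ □(q ∧ p)), 0
4. ¬□(q ∧ p), 0
5. ¬(q ∧ p), 1
6. (q ∧ ¬q) ∧ (q ∧ p), 1
7. q ∧ ¬q, 1
8. q ∧ p, 1
9. q, 1
10. ¬q, 1
Accessibility: 0R1
Branch closes: q and ¬q both at 1.
All branches of the negation close; one closing branch shown above.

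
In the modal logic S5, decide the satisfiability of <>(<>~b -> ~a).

1. <>(<>~b -> ~a), 0
2. <>~b -> ~a, 1   [<>-rule on 1: fresh world 1, 0R1]
3. ~a, 1   [->-rule on 2 (branches; this branch)]
Accessibility: 0R0, 0R1, 1R0, 1R1

Satisfiable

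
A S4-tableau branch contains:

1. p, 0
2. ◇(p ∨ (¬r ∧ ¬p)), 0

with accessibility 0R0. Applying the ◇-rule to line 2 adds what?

a fresh world 1 with 0R1, and p ∨ (¬r ∧ ¬p) at 1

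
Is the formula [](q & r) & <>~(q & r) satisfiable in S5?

Unsatisfiable

1. [](q & r) & <>~(q & r), u
2. [](q & r), u   [&-rule on 1]
3. <>~(q & r), u   [&-rule on 1]
4. q & r, u   [[]-rule on 2 via uRu]
5. q, u   [&-rule on 4]
6. r, u   [&-rule on 4]
7. ~(q & r), v   [<>-rule on 3: fresh world v, uRv]
8. q & r, v   [[]-rule on 2 via uRv]
9. q, v   [&-rule on 8]
10. r, v   [&-rule on 8]
11. ~r, v   [~&-rule on 7 (branches; this branch)]
Accessibility: uRu, uRv, vRu, vRv
Branch closes: r and ~r both at v.
Every branch closes; the branch above is one of them.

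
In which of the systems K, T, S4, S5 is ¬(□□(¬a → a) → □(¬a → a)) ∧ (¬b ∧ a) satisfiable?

K

T-tableau for the formula:
1. ¬(□□(¬a → a) → □(¬a → a)) ∧ (¬b ∧ a), u
2. ¬(□□(¬a → a) → □(¬a → a)), u
3. ¬b ∧ a, u
4. □□(¬a → a), u
5. ¬□(¬a → a), u
6. ¬b, u
7. a, u
8. □(¬a → a), u
9. ¬a → a, u
10. ¬(¬a → a), v
11. ¬a, v
12. □(¬a → a), v
13. ¬a → a, v
14. a, v
Accessibility: uRu, uRv, vRv
Branch closes: a and ¬a both at v.
Every branch closes (one shown): unsatisfiable in T, hence also in S4, S5 (every S4/S5-frame is a T-frame).
K-tableau for the formula:
1. ¬(□□(¬a → a) → □(¬a → a)) ∧ (¬b ∧ a), u
2. ¬(□□(¬a → a) → □(¬a → a)), u
3. ¬b ∧ a, u
4. □□(¬a → a), u
5. ¬□(¬a → a), u
6. ¬b, u
7. a, u
8. ¬(¬a → a), v
9. ¬a, v
10. □(¬a → a), v
Accessibility: uRv
Complete open branch: satisfiable in K.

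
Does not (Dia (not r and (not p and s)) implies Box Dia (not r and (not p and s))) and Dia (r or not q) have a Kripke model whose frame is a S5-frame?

Unsatisfiable (every branch closes)

1. not (Dia (not r and (not p and s)) implies Box Dia (not r and (not p and s))) and Dia (r or not q), u
2. not (Dia (not r and (not p and s)) implies Box Dia (not r and (not p and s))), u
3. Dia (r or not q), u
4. Dia (not r and (not p and s)), u
5. not Box Dia (not r and (not p and s)), u
6. r or not q, v
7. not q, v
8. not r and (not p and s), w
9. not r, w
10. not p and s, w
11. not p, w
12. s, w
13. not Dia (not r and (not p and s)), x
14. not (not r and (not p and s)), u
15. not (not r and (not p and s)), v
16. not (not r and (not p and s)), w
17. not (not r and (not p and s)), x
18. not (not p and s), u
19. not (not p and s), v
20. not (not p and s), w
21. not (not p and s), x
22. not s, u
23. not s, v
24. not s, w
Accessibility: uRu, uRv, uRw, uRx, vRu, vRv, vRw, vRx, wRu, wRv, wRw, wRx, xRu, xRv, xRw, xRx
Branch closes: s and not s both at w.
(One branch shown.) All branches close.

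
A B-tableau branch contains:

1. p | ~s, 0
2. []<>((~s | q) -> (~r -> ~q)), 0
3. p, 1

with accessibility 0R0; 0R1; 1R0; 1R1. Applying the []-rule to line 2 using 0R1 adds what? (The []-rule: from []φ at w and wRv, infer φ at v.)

<>((~s | q) -> (~r -> ~q)), 1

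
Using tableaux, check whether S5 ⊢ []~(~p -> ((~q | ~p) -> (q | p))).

Tableau for the negation ~[]~(~p -> ((~q | ~p) -> (q | p))):
1. ~[]~(~p -> ((~q | ~p) -> (q | p))), u
2. ~p -> ((~q | ~p) -> (q | p)), v
3. (~q | ~p) -> (q | p), v
4. q | p, v
5. p, v
Accessibility: uRu, uRv, vRu, vRv
The negation has an open branch (countermodel exists).

Not valid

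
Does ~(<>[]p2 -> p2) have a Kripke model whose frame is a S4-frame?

Satisfiable (open branch found)

1. ~(<>[]p2 -> p2), u
2. <>[]p2, u
3. ~p2, u
4. []p2, v
5. p2, v
Accessibility: uRu, uRv, vRv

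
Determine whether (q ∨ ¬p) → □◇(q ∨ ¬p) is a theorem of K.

Tableau for the negation ¬((q ∨ ¬p) → □◇(q ∨ ¬p)):
1. ¬((q ∨ ¬p) → □◇(q ∨ ¬p)), 0
2. q ∨ ¬p, 0   [¬→-rule on 1]
3. ¬□◇(q ∨ ¬p), 0   [¬→-rule on 1]
4. ¬p, 0   [∨-rule on 2 (branches; this branch)]
5. ¬◇(q ∨ ¬p), 1   [¬□-rule on 3: fresh world 1, 0R1]
Accessibility: 0R1
The negation has an open branch (countermodel exists).

Invalid (countermodel exists)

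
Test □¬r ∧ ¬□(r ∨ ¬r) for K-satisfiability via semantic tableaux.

1. □¬r ∧ ¬□(r ∨ ¬r), w0
2. □¬r, w0   [∧-rule on 1]
3. ¬□(r ∨ ¬r), w0   [∧-rule on 1]
4. ¬(r ∨ ¬r), w1   [¬□-rule on 3: fresh world w1, w0Rw1]
5. ¬r, w1   [¬∨-rule on 4]
6. r, w1   [¬∨-rule on 4]
Accessibility: w0Rw1
Branch closes: r and ¬r both at w1.
(One branch shown.) All branches close.

Unsatisfiable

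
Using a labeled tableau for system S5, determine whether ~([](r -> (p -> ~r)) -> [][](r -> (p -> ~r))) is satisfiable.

1. ~([](r -> (p -> ~r)) -> [][](r -> (p -> ~r))), u
2. [](r -> (p -> ~r)), u   [~->-rule on 1]
3. ~[][](r -> (p -> ~r)), u   [~->-rule on 1]
4. r -> (p -> ~r), u   [[]-rule on 2 via uRu]
5. p -> ~r, u   [->-rule on 4 (branches; this branch)]
6. ~r, u   [->-rule on 5 (branches; this branch)]
7. ~[](r -> (p -> ~r)), v   [~[]-rule on 3: fresh world v, uRv]
8. r -> (p -> ~r), v   [[]-rule on 2 via uRv]
9. p -> ~r, v   [->-rule on 8 (branches; this branch)]
10. ~r, v   [->-rule on 9 (branches; this branch)]
11. ~(r -> (p -> ~r)), w   [~[]-rule on 7: fresh world w, vRw]
12. r, w   [~->-rule on 11]
13. ~(p -> ~r), w   [~->-rule on 11]
14. p, w   [~->-rule on 13]
15. r -> (p -> ~r), w   [[]-rule on 2 via uRw]
16. p -> ~r, w   [->-rule on 15 (branches; this branch)]
17. ~r, w   [->-rule on 16 (branches; this branch)]
Accessibility: uRu, uRv, uRw, vRu, vRv, vRw, wRu, wRv, wRw
Branch closes: r and ~r both at w.
All branches of the tableau close; one closing branch shown above.

Unsatisfiable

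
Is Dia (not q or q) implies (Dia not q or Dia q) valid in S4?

Tableau for the negation not (Dia (not q or q) implies (Dia not q or Dia q)):
1. not (Dia (not q or q) implies (Dia not q or Dia q)), u
2. Dia (not q or q), u
3. not (Dia not q or Dia q), u
4. not Dia not q, u
5. not Dia q, u
6. q, u
7. not q, u
Accessibility: uRu
Branch closes: q and not q both at u.
All branches of the negation close; one closing branch shown above.

Yes, valid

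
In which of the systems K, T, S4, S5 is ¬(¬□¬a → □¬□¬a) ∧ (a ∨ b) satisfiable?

K, T, S4

S5-tableau for the formula:
1. ¬(¬□¬a → □¬□¬a) ∧ (a ∨ b), 0
2. ¬(¬□¬a → □¬□¬a), 0   [∧-rule on 1]
3. a ∨ b, 0   [∧-rule on 1]
4. ¬□¬a, 0   [¬→-rule on 2]
5. ¬□¬□¬a, 0   [¬→-rule on 2]
6. b, 0   [∨-rule on 3 (branches; this branch)]
7. a, 1   [¬□-rule on 4: fresh world 1, 0R1]
8. □¬a, 2   [¬□-rule on 5: fresh world 2, 0R2]
9. ¬a, 0   [□-rule on 8 via 2R0]
10. ¬a, 1   [□-rule on 8 via 2R1]
Accessibility: 0R0, 0R1, 0R2, 1R0, 1R1, 1R2, 2R0, 2R1, 2R2
Branch closes: a and ¬a both at 1.
Every branch closes (one shown): unsatisfiable in S5.
S4-tableau for the formula:
1. ¬(¬□¬a → □¬□¬a) ∧ (a ∨ b), 0
2. ¬(¬□¬a → □¬□¬a), 0   [∧-rule on 1]
3. a ∨ b, 0   [∧-rule on 1]
4. ¬□¬a, 0   [¬→-rule on 2]
5. ¬□¬□¬a, 0   [¬→-rule on 2]
6. b, 0   [∨-rule on 3 (branches; this branch)]
7. a, 1   [¬□-rule on 4: fresh world 1, 0R1]
8. □¬a, 2   [¬□-rule on 5: fresh world 2, 0R2]
9. ¬a, 2   [□-rule on 8 via 2R2]
Accessibility: 0R0, 0R1, 0R2, 1R1, 2R2
Complete open branch: satisfiable in S4, hence also in K, T (this S4-model is also a K-model and a T-model).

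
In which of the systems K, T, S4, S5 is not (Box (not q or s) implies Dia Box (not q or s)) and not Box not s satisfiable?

K

T-tableau for the formula:
1. not (Box (not q or s) implies Dia Box (not q or s)) and not Box not s, 0
2. not (Box (not q or s) implies Dia Box (not q or s)), 0
3. not Box not s, 0
4. Box (not q or s), 0
5. not Dia Box (not q or s), 0
6. not q or s, 0
7. not Box (not q or s), 0
8. s, 0
9. s, 1
10. not q or s, 1
11. not Box (not q or s), 1
12. not (not q or s), 2
13. q, 2
14. not s, 2
15. not q or s, 2
16. not Box (not q or s), 2
17. s, 2
Accessibility: 0R0, 0R1, 0R2, 1R1, 2R2
Branch closes: s and not s both at 2.
Every branch closes (one shown): unsatisfiable in T, hence also in S4, S5 (every S4/S5-frame is a T-frame).
K-tableau for the formula:
1. not (Box (not q or s) implies Dia Box (not q or s)) and not Box not s, 0
2. not (Box (not q or s) implies Dia Box (not q or s)), 0
3. not Box not s, 0
4. Box (not q or s), 0
5. not Dia Box (not q or s), 0
6. s, 1
7. not q or s, 1
8. not Box (not q or s), 1
9. not (not q or s), 2
10. q, 2
11. not s, 2
Accessibility: 0R1, 1R2
Complete open branch: satisfiable in K.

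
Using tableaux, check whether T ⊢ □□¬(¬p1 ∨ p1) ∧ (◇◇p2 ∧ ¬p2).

Tableau for the negation ¬(□□¬(¬p1 ∨ p1) ∧ (◇◇p2 ∧ ¬p2)):
1. ¬(□□¬(¬p1 ∨ p1) ∧ (◇◇p2 ∧ ¬p2)), 0
2. ¬(◇◇p2 ∧ ¬p2), 0   [¬∧-rule on 1 (branches; this branch)]
3. p2, 0   [¬∧-rule on 2 (branches; this branch)]
Accessibility: 0R0
The negation has an open branch (countermodel exists).

Invalid (countermodel exists)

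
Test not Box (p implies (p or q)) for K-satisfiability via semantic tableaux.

Unsatisfiable (every branch closes)

1. not Box (p implies (p or q)), 0
2. not (p implies (p or q)), 1
3. p, 1
4. not (p or q), 1
5. not p, 1
6. not q, 1
Accessibility: 0R1
Branch closes: p and not p both at 1.
(One branch shown.) All branches close.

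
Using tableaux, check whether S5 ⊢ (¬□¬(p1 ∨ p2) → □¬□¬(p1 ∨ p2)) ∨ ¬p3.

Tableau for the negation ¬((¬□¬(p1 ∨ p2) → □¬□¬(p1 ∨ p2)) ∨ ¬p3):
1. ¬((¬□¬(p1 ∨ p2) → □¬□¬(p1 ∨ p2)) ∨ ¬p3), u
2. ¬(¬□¬(p1 ∨ p2) → □¬□¬(p1 ∨ p2)), u   [¬∨-rule on 1]
3. p3, u   [¬∨-rule on 1]
4. ¬□¬(p1 ∨ p2), u   [¬→-rule on 2]
5. ¬□¬□¬(p1 ∨ p2), u   [¬→-rule on 2]
6. p1 ∨ p2, v   [¬□-rule on 4: fresh world v, uRv]
7. p2, v   [∨-rule on 6 (branches; this branch)]
8. □¬(p1 ∨ p2), w   [¬□-rule on 5: fresh world w, uRw]
9. ¬(p1 ∨ p2), u   [□-rule on 8 via wRu]
10. ¬p1, u   [¬∨-rule on 9]
11. ¬p2, u   [¬∨-rule on 9]
12. ¬(p1 ∨ p2), v   [□-rule on 8 via wRv]
13. ¬p1, v   [¬∨-rule on 12]
14. ¬p2, v   [¬∨-rule on 12]
Accessibility: uRu, uRv, uRw, vRu, vRv, vRw, wRu, wRv, wRw
Branch closes: p2 and ¬p2 both at v.
Every branch of the negation's tableau closes; the branch above is one of them.

Valid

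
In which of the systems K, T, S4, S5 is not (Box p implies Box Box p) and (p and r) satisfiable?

T-tableau for the formula:
1. not (Box p implies Box Box p) and (p and r), w0
2. not (Box p implies Box Box p), w0   [and-rule on 1]
3. p and r, w0   [and-rule on 1]
4. Box p, w0   [neg-implies-rule on 2]
5. not Box Box p, w0   [neg-implies-rule on 2]
6. p, w0   [and-rule on 3]
7. r, w0   [and-rule on 3]
8. not Box p, w1   [neg-Box-rule on 5: fresh world w1, w0Rw1]
9. p, w1   [Box-rule on 4 via w0Rw1]
10. not p, w2   [neg-Box-rule on 8: fresh world w2, w1Rw2]
Accessibility: w0Rw0, w0Rw1, w1Rw1, w1Rw2, w2Rw2
Complete open branch: satisfiable in T, hence also in K (this T-model is also a K-model).
S4-tableau for the formula:
1. not (Box p implies Box Box p) and (p and r), w0
2. not (Box p implies Box Box p), w0   [and-rule on 1]
3. p and r, w0   [and-rule on 1]
4. Box p, w0   [neg-implies-rule on 2]
5. not Box Box p, w0   [neg-implies-rule on 2]
6. p, w0   [and-rule on 3]
7. r, w0   [and-rule on 3]
8. not Box p, w1   [neg-Box-rule on 5: fresh world w1, w0Rw1]
9. p, w1   [Box-rule on 4 via w0Rw1]
10. not p, w2   [neg-Box-rule on 8: fresh world w2, w1Rw2]
11. p, w2   [Box-rule on 4 via w0Rw2]
Accessibility: w0Rw0, w0Rw1, w0Rw2, w1Rw1, w1Rw2, w2Rw2
Branch closes: p and not p both at w2.
Every branch closes (one shown): unsatisfiable in S4, hence also in S5 (every S5-frame is an S4-frame).

K, T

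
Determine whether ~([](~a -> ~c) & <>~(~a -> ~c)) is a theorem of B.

Yes, valid

Tableau for the negation [](~a -> ~c) & <>~(~a -> ~c):
1. [](~a -> ~c) & <>~(~a -> ~c), 0
2. [](~a -> ~c), 0
3. <>~(~a -> ~c), 0
4. ~a -> ~c, 0
5. ~c, 0
6. ~(~a -> ~c), 1
7. ~a, 1
8. c, 1
9. ~a -> ~c, 1
10. ~c, 1
Accessibility: 0R0, 0R1, 1R0, 1R1
Branch closes: c and ~c both at 1.
Every branch of the negation's tableau closes; the branch above is one of them.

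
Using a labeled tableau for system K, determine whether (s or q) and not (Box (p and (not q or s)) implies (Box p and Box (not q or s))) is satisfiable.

No, unsatisfiable

1. (s or q) and not (Box (p and (not q or s)) implies (Box p and Box (not q or s))), w0
2. s or q, w0
3. not (Box (p and (not q or s)) implies (Box p and Box (not q or s))), w0
4. Box (p and (not q or s)), w0
5. not (Box p and Box (not q or s)), w0
6. q, w0
7. not Box (not q or s), w0
8. not (not q or s), w1
9. q, w1
10. not s, w1
11. p and (not q or s), w1
12. p, w1
13. not q or s, w1
14. s, w1
Accessibility: w0Rw1
Branch closes: s and not s both at w1.
(One branch shown.) All branches close.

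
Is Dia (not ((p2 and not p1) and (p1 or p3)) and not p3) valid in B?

No, not valid

Tableau for the negation not Dia (not ((p2 and not p1) and (p1 or p3)) and not p3):
1. not Dia (not ((p2 and not p1) and (p1 or p3)) and not p3), 0
2. not (not ((p2 and not p1) and (p1 or p3)) and not p3), 0
3. p3, 0
Accessibility: 0R0
The negation has an open branch (countermodel exists).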